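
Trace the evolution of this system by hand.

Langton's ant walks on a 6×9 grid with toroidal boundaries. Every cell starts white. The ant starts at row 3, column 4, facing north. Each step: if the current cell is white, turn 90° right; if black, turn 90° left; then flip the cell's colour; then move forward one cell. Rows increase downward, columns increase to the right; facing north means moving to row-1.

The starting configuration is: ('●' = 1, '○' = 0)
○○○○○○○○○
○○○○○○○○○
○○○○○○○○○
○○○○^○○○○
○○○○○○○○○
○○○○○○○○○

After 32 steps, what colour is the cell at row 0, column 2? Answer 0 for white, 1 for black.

t=0: ○○○○○○○○○
○○○○○○○○○
○○○○○○○○○
○○○○^○○○○
○○○○○○○○○
○○○○○○○○○
t=1: ○○○○○○○○○
○○○○○○○○○
○○○○○○○○○
○○○○●>○○○
○○○○○○○○○
○○○○○○○○○
t=2: ○○○○○○○○○
○○○○○○○○○
○○○○○○○○○
○○○○●●○○○
○○○○○v○○○
○○○○○○○○○
t=3: ○○○○○○○○○
○○○○○○○○○
○○○○○○○○○
○○○○●●○○○
○○○○<●○○○
○○○○○○○○○
t=4: ○○○○○○○○○
○○○○○○○○○
○○○○○○○○○
○○○○^●○○○
○○○○●●○○○
○○○○○○○○○
t=5: ○○○○○○○○○
○○○○○○○○○
○○○○○○○○○
○○○<○●○○○
○○○○●●○○○
○○○○○○○○○
t=6: ○○○○○○○○○
○○○○○○○○○
○○○^○○○○○
○○○●○●○○○
○○○○●●○○○
○○○○○○○○○
t=7: ○○○○○○○○○
○○○○○○○○○
○○○●>○○○○
○○○●○●○○○
○○○○●●○○○
○○○○○○○○○
t=8: ○○○○○○○○○
○○○○○○○○○
○○○●●○○○○
○○○●v●○○○
○○○○●●○○○
○○○○○○○○○
t=9: ○○○○○○○○○
○○○○○○○○○
○○○●●○○○○
○○○<●●○○○
○○○○●●○○○
○○○○○○○○○
t=10: ○○○○○○○○○
○○○○○○○○○
○○○●●○○○○
○○○○●●○○○
○○○v●●○○○
○○○○○○○○○
t=11: ○○○○○○○○○
○○○○○○○○○
○○○●●○○○○
○○○○●●○○○
○○<●●●○○○
○○○○○○○○○
t=12: ○○○○○○○○○
○○○○○○○○○
○○○●●○○○○
○○^○●●○○○
○○●●●●○○○
○○○○○○○○○
t=13: ○○○○○○○○○
○○○○○○○○○
○○○●●○○○○
○○●>●●○○○
○○●●●●○○○
○○○○○○○○○
t=14: ○○○○○○○○○
○○○○○○○○○
○○○●●○○○○
○○●●●●○○○
○○●v●●○○○
○○○○○○○○○
t=15: ○○○○○○○○○
○○○○○○○○○
○○○●●○○○○
○○●●●●○○○
○○●○>●○○○
○○○○○○○○○
t=16: ○○○○○○○○○
○○○○○○○○○
○○○●●○○○○
○○●●^●○○○
○○●○○●○○○
○○○○○○○○○
t=17: ○○○○○○○○○
○○○○○○○○○
○○○●●○○○○
○○●<○●○○○
○○●○○●○○○
○○○○○○○○○
t=18: ○○○○○○○○○
○○○○○○○○○
○○○●●○○○○
○○●○○●○○○
○○●v○●○○○
○○○○○○○○○
t=19: ○○○○○○○○○
○○○○○○○○○
○○○●●○○○○
○○●○○●○○○
○○<●○●○○○
○○○○○○○○○
t=20: ○○○○○○○○○
○○○○○○○○○
○○○●●○○○○
○○●○○●○○○
○○○●○●○○○
○○v○○○○○○
t=21: ○○○○○○○○○
○○○○○○○○○
○○○●●○○○○
○○●○○●○○○
○○○●○●○○○
○<●○○○○○○
t=22: ○○○○○○○○○
○○○○○○○○○
○○○●●○○○○
○○●○○●○○○
○^○●○●○○○
○●●○○○○○○
t=23: ○○○○○○○○○
○○○○○○○○○
○○○●●○○○○
○○●○○●○○○
○●>●○●○○○
○●●○○○○○○
t=24: ○○○○○○○○○
○○○○○○○○○
○○○●●○○○○
○○●○○●○○○
○●●●○●○○○
○●v○○○○○○
t=25: ○○○○○○○○○
○○○○○○○○○
○○○●●○○○○
○○●○○●○○○
○●●●○●○○○
○●○>○○○○○
t=26: ○○○v○○○○○
○○○○○○○○○
○○○●●○○○○
○○●○○●○○○
○●●●○●○○○
○●○●○○○○○
t=27: ○○<●○○○○○
○○○○○○○○○
○○○●●○○○○
○○●○○●○○○
○●●●○●○○○
○●○●○○○○○
t=28: ○○●●○○○○○
○○○○○○○○○
○○○●●○○○○
○○●○○●○○○
○●●●○●○○○
○●^●○○○○○
t=29: ○○●●○○○○○
○○○○○○○○○
○○○●●○○○○
○○●○○●○○○
○●●●○●○○○
○●●>○○○○○
t=30: ○○●●○○○○○
○○○○○○○○○
○○○●●○○○○
○○●○○●○○○
○●●^○●○○○
○●●○○○○○○
t=31: ○○●●○○○○○
○○○○○○○○○
○○○●●○○○○
○○●○○●○○○
○●<○○●○○○
○●●○○○○○○
t=32: ○○●●○○○○○
○○○○○○○○○
○○○●●○○○○
○○●○○●○○○
○●○○○●○○○
○●v○○○○○○

1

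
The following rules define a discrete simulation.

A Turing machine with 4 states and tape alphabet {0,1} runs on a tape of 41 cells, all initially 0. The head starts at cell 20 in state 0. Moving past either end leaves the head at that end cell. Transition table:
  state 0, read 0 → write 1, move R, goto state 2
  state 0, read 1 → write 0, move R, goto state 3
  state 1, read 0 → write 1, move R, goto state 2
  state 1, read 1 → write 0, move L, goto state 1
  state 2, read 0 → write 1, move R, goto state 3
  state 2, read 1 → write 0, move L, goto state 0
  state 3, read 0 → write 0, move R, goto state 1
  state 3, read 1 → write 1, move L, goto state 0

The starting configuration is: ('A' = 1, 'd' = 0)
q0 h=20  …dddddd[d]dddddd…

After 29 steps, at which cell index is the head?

40

step 0: q0 h=20  …dddddd[d]dddddd…
step 1: q2 h=21  …dddddA[d]dddddd…
step 2: q3 h=22  …ddddAA[d]dddddd…
step 3: q1 h=23  …dddAAd[d]dddddd…
step 4: q2 h=24  …ddAAdA[d]dddddd…
step 5: q3 h=25  …dAAdAA[d]dddddd…
step 6: q1 h=26  …AAdAAd[d]dddddd…
step 7: q2 h=27  …AdAAdA[d]dddddd…
step 8: q3 h=28  …dAAdAA[d]dddddd…
step 9: q1 h=29  …AAdAAd[d]dddddd…
step 10: q2 h=30  …AdAAdA[d]dddddd…
step 11: q3 h=31  …dAAdAA[d]dddddd…
step 12: q1 h=32  …AAdAAd[d]dddddd…
step 13: q2 h=33  …AdAAdA[d]dddddd…
step 14: q3 h=34  …dAAdAA[d]dddddd|
step 15: q1 h=35  …AAdAAd[d]ddddd|
step 16: q2 h=36  …AdAAdA[d]dddd|
step 17: q3 h=37  …dAAdAA[d]ddd|
step 18: q1 h=38  …AAdAAd[d]dd|
step 19: q2 h=39  …AdAAdA[d]d|
step 20: q3 h=40  …dAAdAA[d]|
step 21: q1 h=40  …dAAdAA[d]|
step 22: q2 h=40  …dAAdAA[A]|
step 23: q0 h=39  …AdAAdA[A]d|
step 24: q3 h=40  …dAAdAd[d]|
step 25: q1 h=40  …dAAdAd[d]|
step 26: q2 h=40  …dAAdAd[A]|
step 27: q0 h=39  …AdAAdA[d]d|
step 28: q2 h=40  …dAAdAA[d]|
step 29: q3 h=40  …dAAdAA[A]|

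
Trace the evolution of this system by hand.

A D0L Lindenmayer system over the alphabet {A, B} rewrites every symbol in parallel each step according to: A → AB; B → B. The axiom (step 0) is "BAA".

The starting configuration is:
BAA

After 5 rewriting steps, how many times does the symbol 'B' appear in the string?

gen 0: BAA
gen 1: BABAB
gen 2: BABBABB
gen 3: BABBBABBB
gen 4: BABBBBABBBB
gen 5: BABBBBBABBBBB

11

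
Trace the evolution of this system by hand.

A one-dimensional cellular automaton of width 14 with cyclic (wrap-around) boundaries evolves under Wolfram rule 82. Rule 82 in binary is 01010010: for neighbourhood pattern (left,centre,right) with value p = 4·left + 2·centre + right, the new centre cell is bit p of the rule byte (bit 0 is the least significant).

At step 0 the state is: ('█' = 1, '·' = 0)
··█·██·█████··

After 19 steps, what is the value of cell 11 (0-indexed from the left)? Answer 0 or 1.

1

step 0: ··█·██·█████··
step 1: ·█···█·····██·
step 2: █·█·█·█···█·██
step 3: █······█·█····
step 4: ·█····█···█··█
step 5: ··█··█·█·█·██·
step 6: ·█·██·······██
step 7: ····██·····█·█
step 8: █··█·██···█···
step 9: ·██···██·█·█·█
step 10: ··██·█·█······
step 11: ·█·█····█·····
step 12: █···█··█·█····
step 13: ·█·█·██···█··█
step 14: ······██·█·██·
step 15: ·····█·█····██
step 16: █···█···█··█·█
step 17: ██·█·█·█·██···
step 18: ·█········██·█
step 19: ··█······█·█··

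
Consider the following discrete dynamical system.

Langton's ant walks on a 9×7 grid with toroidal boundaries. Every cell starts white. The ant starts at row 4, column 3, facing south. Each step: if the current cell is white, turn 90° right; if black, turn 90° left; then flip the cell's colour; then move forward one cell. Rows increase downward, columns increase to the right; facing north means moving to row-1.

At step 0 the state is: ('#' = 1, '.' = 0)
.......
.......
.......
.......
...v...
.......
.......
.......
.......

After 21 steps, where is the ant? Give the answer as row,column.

2,6

0) .......
.......
.......
.......
...v...
.......
.......
.......
.......
1) .......
.......
.......
.......
..<#...
.......
.......
.......
.......
2) .......
.......
.......
..^....
..##...
.......
.......
.......
.......
3) .......
.......
.......
..#>...
..##...
.......
.......
.......
.......
4) .......
.......
.......
..##...
..#v...
.......
.......
.......
.......
5) .......
.......
.......
..##...
..#.>..
.......
.......
.......
.......
6) .......
.......
.......
..##...
..#.#..
....v..
.......
.......
.......
7) .......
.......
.......
..##...
..#.#..
...<#..
.......
.......
.......
8) .......
.......
.......
..##...
..#^#..
...##..
.......
.......
.......
9) .......
.......
.......
..##...
..##>..
...##..
.......
.......
.......
10) .......
.......
.......
..##^..
..##...
...##..
.......
.......
.......
11) .......
.......
.......
..###>.
..##...
...##..
.......
.......
.......
12) .......
.......
.......
..####.
..##.v.
...##..
.......
.......
.......
13) .......
.......
.......
..####.
..##<#.
...##..
.......
.......
.......
14) .......
.......
.......
..##^#.
..####.
...##..
.......
.......
.......
15) .......
.......
.......
..#<.#.
..####.
...##..
.......
.......
.......
16) .......
.......
.......
..#..#.
..#v##.
...##..
.......
.......
.......
17) .......
.......
.......
..#..#.
..#.>#.
...##..
.......
.......
.......
18) .......
.......
.......
..#.^#.
..#..#.
...##..
.......
.......
.......
19) .......
.......
.......
..#.#>.
..#..#.
...##..
.......
.......
.......
20) .......
.......
.....^.
..#.#..
..#..#.
...##..
.......
.......
.......
21) .......
.......
.....#>
..#.#..
..#..#.
...##..
.......
.......
.......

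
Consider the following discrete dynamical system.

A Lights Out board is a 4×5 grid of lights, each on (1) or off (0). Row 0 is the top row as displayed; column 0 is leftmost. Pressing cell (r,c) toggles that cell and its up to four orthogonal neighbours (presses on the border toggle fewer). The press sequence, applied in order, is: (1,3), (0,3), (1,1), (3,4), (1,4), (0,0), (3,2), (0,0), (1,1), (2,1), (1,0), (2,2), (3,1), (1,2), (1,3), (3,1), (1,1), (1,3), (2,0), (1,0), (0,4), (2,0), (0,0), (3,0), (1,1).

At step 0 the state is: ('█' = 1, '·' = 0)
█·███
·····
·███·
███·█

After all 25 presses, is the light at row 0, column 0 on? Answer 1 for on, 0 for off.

0

0) █·███
·····
·███·
███·█
1) █·█·█
··███
·██··
███·█
2) █··█·
··█·█
·██··
███·█
3) ██·█·
██··█
··█··
███·█
4) ██·█·
██··█
··█·█
████·
5) ██·██
██·█·
··█··
████·
6) ···██
·█·█·
··█··
████·
7) ···██
·█·█·
·····
█····
8) ██·██
██·█·
·····
█····
9) █··██
··██·
·█···
█····
10) █··██
·███·
█·█··
██···
11) ···██
█·██·
··█··
██···
12) ···██
█··█·
·█·█·
███··
13) ···██
█··█·
···█·
·····
14) ··███
███··
··██·
·····
15) ··█·█
██·██
··█··
·····
16) ··█·█
██·██
·██··
███··
17) ·██·█
··███
··█··
███··
18) ·████
·····
··██·
███··
19) ·████
█····
████·
·██··
20) █████
·█···
·███·
·██··
21) ███··
·█··█
·███·
·██··
22) ███··
██··█
█·██·
███··
23) ··█··
·█··█
█·██·
███··
24) ··█··
·█··█
··██·
··█··
25) ·██··
█·█·█
·███·
··█··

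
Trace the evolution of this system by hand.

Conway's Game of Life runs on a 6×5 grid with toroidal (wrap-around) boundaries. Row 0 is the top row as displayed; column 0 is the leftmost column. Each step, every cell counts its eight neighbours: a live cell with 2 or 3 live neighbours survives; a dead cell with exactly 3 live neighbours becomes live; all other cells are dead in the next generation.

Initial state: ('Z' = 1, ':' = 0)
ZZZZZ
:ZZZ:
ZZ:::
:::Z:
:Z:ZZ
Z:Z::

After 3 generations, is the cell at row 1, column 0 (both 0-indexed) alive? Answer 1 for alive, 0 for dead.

gen 0: ZZZZZ
:ZZZ:
ZZ:::
:::Z:
:Z:ZZ
Z:Z::
gen 1: :::::
:::::
ZZ:ZZ
:Z:Z:
ZZ:ZZ
:::::
gen 2: :::::
Z:::Z
ZZ:ZZ
:::::
ZZ:ZZ
Z:::Z
gen 3: :::::
:Z:Z:
:Z:Z:
:::::
:Z:Z:
:Z:Z:

0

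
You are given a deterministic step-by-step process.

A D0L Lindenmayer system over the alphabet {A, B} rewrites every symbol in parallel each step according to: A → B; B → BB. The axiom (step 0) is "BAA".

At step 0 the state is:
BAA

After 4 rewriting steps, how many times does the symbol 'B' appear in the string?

32

k=0  BAA
k=1  BBBB
k=2  BBBBBBBB
k=3  BBBBBBBBBBBBBBBB
k=4  BBBBBBBBBBBBBBBBBBBBBBBBBBBBBBBB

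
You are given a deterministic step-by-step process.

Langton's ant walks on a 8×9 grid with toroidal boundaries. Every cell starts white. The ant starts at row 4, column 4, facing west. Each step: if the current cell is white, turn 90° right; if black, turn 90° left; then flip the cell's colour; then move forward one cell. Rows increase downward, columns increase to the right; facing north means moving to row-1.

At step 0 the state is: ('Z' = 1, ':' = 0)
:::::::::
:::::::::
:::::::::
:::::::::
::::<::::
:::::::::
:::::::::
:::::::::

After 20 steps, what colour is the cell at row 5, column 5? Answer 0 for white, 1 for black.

k=0  :::::::::
:::::::::
:::::::::
:::::::::
::::<::::
:::::::::
:::::::::
:::::::::
k=1  :::::::::
:::::::::
:::::::::
::::^::::
::::Z::::
:::::::::
:::::::::
:::::::::
k=2  :::::::::
:::::::::
:::::::::
::::Z>:::
::::Z::::
:::::::::
:::::::::
:::::::::
k=3  :::::::::
:::::::::
:::::::::
::::ZZ:::
::::Zv:::
:::::::::
:::::::::
:::::::::
k=4  :::::::::
:::::::::
:::::::::
::::ZZ:::
::::<Z:::
:::::::::
:::::::::
:::::::::
k=5  :::::::::
:::::::::
:::::::::
::::ZZ:::
:::::Z:::
::::v::::
:::::::::
:::::::::
k=6  :::::::::
:::::::::
:::::::::
::::ZZ:::
:::::Z:::
:::<Z::::
:::::::::
:::::::::
k=7  :::::::::
:::::::::
:::::::::
::::ZZ:::
:::^:Z:::
:::ZZ::::
:::::::::
:::::::::
k=8  :::::::::
:::::::::
:::::::::
::::ZZ:::
:::Z>Z:::
:::ZZ::::
:::::::::
:::::::::
k=9  :::::::::
:::::::::
:::::::::
::::ZZ:::
:::ZZZ:::
:::Zv::::
:::::::::
:::::::::
k=10  :::::::::
:::::::::
:::::::::
::::ZZ:::
:::ZZZ:::
:::Z:>:::
:::::::::
:::::::::
k=11  :::::::::
:::::::::
:::::::::
::::ZZ:::
:::ZZZ:::
:::Z:Z:::
:::::v:::
:::::::::
k=12  :::::::::
:::::::::
:::::::::
::::ZZ:::
:::ZZZ:::
:::Z:Z:::
::::<Z:::
:::::::::
k=13  :::::::::
:::::::::
:::::::::
::::ZZ:::
:::ZZZ:::
:::Z^Z:::
::::ZZ:::
:::::::::
k=14  :::::::::
:::::::::
:::::::::
::::ZZ:::
:::ZZZ:::
:::ZZ>:::
::::ZZ:::
:::::::::
k=15  :::::::::
:::::::::
:::::::::
::::ZZ:::
:::ZZ^:::
:::ZZ::::
::::ZZ:::
:::::::::
k=16  :::::::::
:::::::::
:::::::::
::::ZZ:::
:::Z<::::
:::ZZ::::
::::ZZ:::
:::::::::
k=17  :::::::::
:::::::::
:::::::::
::::ZZ:::
:::Z:::::
:::Zv::::
::::ZZ:::
:::::::::
k=18  :::::::::
:::::::::
:::::::::
::::ZZ:::
:::Z:::::
:::Z:>:::
::::ZZ:::
:::::::::
k=19  :::::::::
:::::::::
:::::::::
::::ZZ:::
:::Z:::::
:::Z:Z:::
::::Zv:::
:::::::::
k=20  :::::::::
:::::::::
:::::::::
::::ZZ:::
:::Z:::::
:::Z:Z:::
::::Z:>::
:::::::::

1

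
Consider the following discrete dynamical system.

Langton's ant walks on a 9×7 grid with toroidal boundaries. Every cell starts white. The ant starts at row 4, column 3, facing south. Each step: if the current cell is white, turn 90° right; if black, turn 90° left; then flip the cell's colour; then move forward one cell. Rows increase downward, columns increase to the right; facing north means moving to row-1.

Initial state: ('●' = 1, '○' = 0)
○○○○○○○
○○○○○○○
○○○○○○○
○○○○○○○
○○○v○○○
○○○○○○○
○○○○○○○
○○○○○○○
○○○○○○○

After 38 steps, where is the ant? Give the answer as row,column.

[0] ○○○○○○○
○○○○○○○
○○○○○○○
○○○○○○○
○○○v○○○
○○○○○○○
○○○○○○○
○○○○○○○
○○○○○○○
[1] ○○○○○○○
○○○○○○○
○○○○○○○
○○○○○○○
○○<●○○○
○○○○○○○
○○○○○○○
○○○○○○○
○○○○○○○
[2] ○○○○○○○
○○○○○○○
○○○○○○○
○○^○○○○
○○●●○○○
○○○○○○○
○○○○○○○
○○○○○○○
○○○○○○○
[3] ○○○○○○○
○○○○○○○
○○○○○○○
○○●>○○○
○○●●○○○
○○○○○○○
○○○○○○○
○○○○○○○
○○○○○○○
[4] ○○○○○○○
○○○○○○○
○○○○○○○
○○●●○○○
○○●v○○○
○○○○○○○
○○○○○○○
○○○○○○○
○○○○○○○
[5] ○○○○○○○
○○○○○○○
○○○○○○○
○○●●○○○
○○●○>○○
○○○○○○○
○○○○○○○
○○○○○○○
○○○○○○○
[6] ○○○○○○○
○○○○○○○
○○○○○○○
○○●●○○○
○○●○●○○
○○○○v○○
○○○○○○○
○○○○○○○
○○○○○○○
[7] ○○○○○○○
○○○○○○○
○○○○○○○
○○●●○○○
○○●○●○○
○○○<●○○
○○○○○○○
○○○○○○○
○○○○○○○
[8] ○○○○○○○
○○○○○○○
○○○○○○○
○○●●○○○
○○●^●○○
○○○●●○○
○○○○○○○
○○○○○○○
○○○○○○○
[9] ○○○○○○○
○○○○○○○
○○○○○○○
○○●●○○○
○○●●>○○
○○○●●○○
○○○○○○○
○○○○○○○
○○○○○○○
[10] ○○○○○○○
○○○○○○○
○○○○○○○
○○●●^○○
○○●●○○○
○○○●●○○
○○○○○○○
○○○○○○○
○○○○○○○
[11] ○○○○○○○
○○○○○○○
○○○○○○○
○○●●●>○
○○●●○○○
○○○●●○○
○○○○○○○
○○○○○○○
○○○○○○○
[12] ○○○○○○○
○○○○○○○
○○○○○○○
○○●●●●○
○○●●○v○
○○○●●○○
○○○○○○○
○○○○○○○
○○○○○○○
[13] ○○○○○○○
○○○○○○○
○○○○○○○
○○●●●●○
○○●●<●○
○○○●●○○
○○○○○○○
○○○○○○○
○○○○○○○
[14] ○○○○○○○
○○○○○○○
○○○○○○○
○○●●^●○
○○●●●●○
○○○●●○○
○○○○○○○
○○○○○○○
○○○○○○○
[15] ○○○○○○○
○○○○○○○
○○○○○○○
○○●<○●○
○○●●●●○
○○○●●○○
○○○○○○○
○○○○○○○
○○○○○○○
[16] ○○○○○○○
○○○○○○○
○○○○○○○
○○●○○●○
○○●v●●○
○○○●●○○
○○○○○○○
○○○○○○○
○○○○○○○
[17] ○○○○○○○
○○○○○○○
○○○○○○○
○○●○○●○
○○●○>●○
○○○●●○○
○○○○○○○
○○○○○○○
○○○○○○○
[18] ○○○○○○○
○○○○○○○
○○○○○○○
○○●○^●○
○○●○○●○
○○○●●○○
○○○○○○○
○○○○○○○
○○○○○○○
[19] ○○○○○○○
○○○○○○○
○○○○○○○
○○●○●>○
○○●○○●○
○○○●●○○
○○○○○○○
○○○○○○○
○○○○○○○
[20] ○○○○○○○
○○○○○○○
○○○○○^○
○○●○●○○
○○●○○●○
○○○●●○○
○○○○○○○
○○○○○○○
○○○○○○○
[21] ○○○○○○○
○○○○○○○
○○○○○●>
○○●○●○○
○○●○○●○
○○○●●○○
○○○○○○○
○○○○○○○
○○○○○○○
[22] ○○○○○○○
○○○○○○○
○○○○○●●
○○●○●○v
○○●○○●○
○○○●●○○
○○○○○○○
○○○○○○○
○○○○○○○
[23] ○○○○○○○
○○○○○○○
○○○○○●●
○○●○●<●
○○●○○●○
○○○●●○○
○○○○○○○
○○○○○○○
○○○○○○○
[24] ○○○○○○○
○○○○○○○
○○○○○^●
○○●○●●●
○○●○○●○
○○○●●○○
○○○○○○○
○○○○○○○
○○○○○○○
[25] ○○○○○○○
○○○○○○○
○○○○<○●
○○●○●●●
○○●○○●○
○○○●●○○
○○○○○○○
○○○○○○○
○○○○○○○
[26] ○○○○○○○
○○○○^○○
○○○○●○●
○○●○●●●
○○●○○●○
○○○●●○○
○○○○○○○
○○○○○○○
○○○○○○○
[27] ○○○○○○○
○○○○●>○
○○○○●○●
○○●○●●●
○○●○○●○
○○○●●○○
○○○○○○○
○○○○○○○
○○○○○○○
[28] ○○○○○○○
○○○○●●○
○○○○●v●
○○●○●●●
○○●○○●○
○○○●●○○
○○○○○○○
○○○○○○○
○○○○○○○
[29] ○○○○○○○
○○○○●●○
○○○○<●●
○○●○●●●
○○●○○●○
○○○●●○○
○○○○○○○
○○○○○○○
○○○○○○○
[30] ○○○○○○○
○○○○●●○
○○○○○●●
○○●○v●●
○○●○○●○
○○○●●○○
○○○○○○○
○○○○○○○
○○○○○○○
[31] ○○○○○○○
○○○○●●○
○○○○○●●
○○●○○>●
○○●○○●○
○○○●●○○
○○○○○○○
○○○○○○○
○○○○○○○
[32] ○○○○○○○
○○○○●●○
○○○○○^●
○○●○○○●
○○●○○●○
○○○●●○○
○○○○○○○
○○○○○○○
○○○○○○○
[33] ○○○○○○○
○○○○●●○
○○○○<○●
○○●○○○●
○○●○○●○
○○○●●○○
○○○○○○○
○○○○○○○
○○○○○○○
[34] ○○○○○○○
○○○○^●○
○○○○●○●
○○●○○○●
○○●○○●○
○○○●●○○
○○○○○○○
○○○○○○○
○○○○○○○
[35] ○○○○○○○
○○○<○●○
○○○○●○●
○○●○○○●
○○●○○●○
○○○●●○○
○○○○○○○
○○○○○○○
○○○○○○○
[36] ○○○^○○○
○○○●○●○
○○○○●○●
○○●○○○●
○○●○○●○
○○○●●○○
○○○○○○○
○○○○○○○
○○○○○○○
[37] ○○○●>○○
○○○●○●○
○○○○●○●
○○●○○○●
○○●○○●○
○○○●●○○
○○○○○○○
○○○○○○○
○○○○○○○
[38] ○○○●●○○
○○○●v●○
○○○○●○●
○○●○○○●
○○●○○●○
○○○●●○○
○○○○○○○
○○○○○○○
○○○○○○○

1,4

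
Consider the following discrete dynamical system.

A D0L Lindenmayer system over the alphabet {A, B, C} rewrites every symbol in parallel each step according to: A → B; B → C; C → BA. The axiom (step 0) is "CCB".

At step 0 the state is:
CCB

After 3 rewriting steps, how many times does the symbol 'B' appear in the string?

k=0  CCB
k=1  BABAC
k=2  CBCBBA
k=3  BACBACCB

3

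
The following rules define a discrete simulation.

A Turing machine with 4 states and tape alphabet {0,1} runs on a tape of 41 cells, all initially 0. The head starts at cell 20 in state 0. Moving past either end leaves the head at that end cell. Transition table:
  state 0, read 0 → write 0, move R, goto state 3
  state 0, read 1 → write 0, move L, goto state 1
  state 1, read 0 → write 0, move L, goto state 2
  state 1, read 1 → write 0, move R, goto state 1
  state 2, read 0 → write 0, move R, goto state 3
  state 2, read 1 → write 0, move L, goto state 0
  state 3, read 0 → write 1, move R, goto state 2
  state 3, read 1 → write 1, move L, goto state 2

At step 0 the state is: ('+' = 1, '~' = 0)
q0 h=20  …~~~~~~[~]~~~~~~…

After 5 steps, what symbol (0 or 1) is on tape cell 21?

[0] q0 h=20  …~~~~~~[~]~~~~~~…
[1] q3 h=21  …~~~~~~[~]~~~~~~…
[2] q2 h=22  …~~~~~+[~]~~~~~~…
[3] q3 h=23  …~~~~+~[~]~~~~~~…
[4] q2 h=24  …~~~+~+[~]~~~~~~…
[5] q3 h=25  …~~+~+~[~]~~~~~~…

1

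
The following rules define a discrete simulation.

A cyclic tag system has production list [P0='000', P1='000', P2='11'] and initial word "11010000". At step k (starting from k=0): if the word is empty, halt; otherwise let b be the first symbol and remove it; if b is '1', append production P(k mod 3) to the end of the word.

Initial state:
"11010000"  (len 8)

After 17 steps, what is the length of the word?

k=0  "11010000"  (len 8)
k=1  "1010000000"  (len 10)
k=2  "010000000000"  (len 12)
k=3  "10000000000"  (len 11)
k=4  "0000000000000"  (len 13)
k=5  "000000000000"  (len 12)
k=6  "00000000000"  (len 11)
k=7  "0000000000"  (len 10)
k=8  "000000000"  (len 9)
k=9  "00000000"  (len 8)
k=10  "0000000"  (len 7)
k=11  "000000"  (len 6)
k=12  "00000"  (len 5)
k=13  "0000"  (len 4)
k=14  "000"  (len 3)
k=15  "00"  (len 2)
k=16  "0"  (len 1)
k=17  (halted — word empty)

0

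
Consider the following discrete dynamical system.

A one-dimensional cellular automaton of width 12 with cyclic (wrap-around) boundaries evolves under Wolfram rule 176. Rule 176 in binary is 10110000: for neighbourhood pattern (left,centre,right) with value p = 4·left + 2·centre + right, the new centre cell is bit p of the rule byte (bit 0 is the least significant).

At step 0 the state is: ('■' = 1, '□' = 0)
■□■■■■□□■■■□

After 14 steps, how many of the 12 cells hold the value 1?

k=0  ■□■■■■□□■■■□
k=1  □■□■■□■□□■□■
k=2  ■□■□□■□■□□■□
k=3  □■□■□□■□■□□■
k=4  ■□■□■□□■□■□□
k=5  □■□■□■□□■□■□
k=6  □□■□■□■□□■□■
k=7  ■□□■□■□■□□■□
k=8  □■□□■□■□■□□■
k=9  ■□■□□■□■□■□□
k=10  □■□■□□■□■□■□
k=11  □□■□■□□■□■□■
k=12  ■□□■□■□□■□■□
k=13  □■□□■□■□□■□■
k=14  ■□■□□■□■□□■□

5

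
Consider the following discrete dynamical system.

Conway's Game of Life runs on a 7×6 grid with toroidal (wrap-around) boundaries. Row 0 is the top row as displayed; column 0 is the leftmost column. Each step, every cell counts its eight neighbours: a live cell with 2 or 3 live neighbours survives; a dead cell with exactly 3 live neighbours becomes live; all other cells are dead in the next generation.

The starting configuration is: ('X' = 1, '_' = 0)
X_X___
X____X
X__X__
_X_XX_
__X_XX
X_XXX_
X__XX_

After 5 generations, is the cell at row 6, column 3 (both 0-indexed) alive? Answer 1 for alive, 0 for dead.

1

k=0  X_X___
X____X
X__X__
_X_XX_
__X_XX
X_XXX_
X__XX_
k=1  X__XX_
X____X
XXXX__
XX____
X_____
X_X___
X___X_
k=2  XX_XX_
______
__X___
_____X
X____X
X_____
X___X_
k=3  XX_XX_
_XXX__
______
X____X
X____X
XX____
X__XX_
k=4  X_____
XX_XX_
XXX___
X____X
______
_X__X_
___XX_
k=5  XXX___
___X__
__XXX_
X____X
X____X
___XX_
___XXX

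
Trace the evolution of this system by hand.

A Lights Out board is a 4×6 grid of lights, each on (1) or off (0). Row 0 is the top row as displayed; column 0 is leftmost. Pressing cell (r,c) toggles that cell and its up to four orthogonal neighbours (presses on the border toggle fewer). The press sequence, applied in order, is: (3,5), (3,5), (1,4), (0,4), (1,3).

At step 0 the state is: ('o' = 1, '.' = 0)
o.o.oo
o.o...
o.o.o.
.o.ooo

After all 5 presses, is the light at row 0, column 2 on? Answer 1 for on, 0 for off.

[0] o.o.oo
o.o...
o.o.o.
.o.ooo
[1] o.o.oo
o.o...
o.o.oo
.o.o..
[2] o.o.oo
o.o...
o.o.o.
.o.ooo
[3] o.o..o
o.oooo
o.o...
.o.ooo
[4] o.ooo.
o.oo.o
o.o...
.o.ooo
[5] o.o.o.
o...oo
o.oo..
.o.ooo

1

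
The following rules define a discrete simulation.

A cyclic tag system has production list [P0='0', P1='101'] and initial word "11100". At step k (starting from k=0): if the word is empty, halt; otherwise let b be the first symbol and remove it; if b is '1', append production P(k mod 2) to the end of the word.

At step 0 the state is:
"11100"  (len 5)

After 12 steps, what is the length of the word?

0

[0] "11100"  (len 5)
[1] "11000"  (len 5)
[2] "1000101"  (len 7)
[3] "0001010"  (len 7)
[4] "001010"  (len 6)
[5] "01010"  (len 5)
[6] "1010"  (len 4)
[7] "0100"  (len 4)
[8] "100"  (len 3)
[9] "000"  (len 3)
[10] "00"  (len 2)
[11] "0"  (len 1)
[12] (halted — word empty)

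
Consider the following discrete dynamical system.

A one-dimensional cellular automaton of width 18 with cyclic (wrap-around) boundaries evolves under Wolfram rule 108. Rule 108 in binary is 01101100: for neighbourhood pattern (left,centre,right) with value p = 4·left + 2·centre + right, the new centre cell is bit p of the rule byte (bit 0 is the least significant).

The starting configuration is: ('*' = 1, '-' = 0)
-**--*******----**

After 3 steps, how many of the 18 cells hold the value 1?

gen 0: -**--*******----**
gen 1: ***--*-----*----**
gen 2: --*--*-----*----*-
gen 3: --*--*-----*----*-

4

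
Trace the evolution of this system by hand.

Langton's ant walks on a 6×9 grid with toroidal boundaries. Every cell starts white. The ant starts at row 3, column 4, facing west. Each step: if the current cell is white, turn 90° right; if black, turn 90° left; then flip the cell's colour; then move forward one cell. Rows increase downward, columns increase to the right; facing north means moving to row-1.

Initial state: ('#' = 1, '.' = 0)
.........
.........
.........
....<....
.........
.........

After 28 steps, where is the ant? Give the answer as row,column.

5,6

[0] .........
.........
.........
....<....
.........
.........
[1] .........
.........
....^....
....#....
.........
.........
[2] .........
.........
....#>...
....#....
.........
.........
[3] .........
.........
....##...
....#v...
.........
.........
[4] .........
.........
....##...
....<#...
.........
.........
[5] .........
.........
....##...
.....#...
....v....
.........
[6] .........
.........
....##...
.....#...
...<#....
.........
[7] .........
.........
....##...
...^.#...
...##....
.........
[8] .........
.........
....##...
...#>#...
...##....
.........
[9] .........
.........
....##...
...###...
...#v....
.........
[10] .........
.........
....##...
...###...
...#.>...
.........
[11] .........
.........
....##...
...###...
...#.#...
.....v...
[12] .........
.........
....##...
...###...
...#.#...
....<#...
[13] .........
.........
....##...
...###...
...#^#...
....##...
[14] .........
.........
....##...
...###...
...##>...
....##...
[15] .........
.........
....##...
...##^...
...##....
....##...
[16] .........
.........
....##...
...#<....
...##....
....##...
[17] .........
.........
....##...
...#.....
...#v....
....##...
[18] .........
.........
....##...
...#.....
...#.>...
....##...
[19] .........
.........
....##...
...#.....
...#.#...
....#v...
[20] .........
.........
....##...
...#.....
...#.#...
....#.>..
[21] ......v..
.........
....##...
...#.....
...#.#...
....#.#..
[22] .....<#..
.........
....##...
...#.....
...#.#...
....#.#..
[23] .....##..
.........
....##...
...#.....
...#.#...
....#^#..
[24] .....##..
.........
....##...
...#.....
...#.#...
....##>..
[25] .....##..
.........
....##...
...#.....
...#.#^..
....##...
[26] .....##..
.........
....##...
...#.....
...#.##>.
....##...
[27] .....##..
.........
....##...
...#.....
...#.###.
....##.v.
[28] .....##..
.........
....##...
...#.....
...#.###.
....##<#.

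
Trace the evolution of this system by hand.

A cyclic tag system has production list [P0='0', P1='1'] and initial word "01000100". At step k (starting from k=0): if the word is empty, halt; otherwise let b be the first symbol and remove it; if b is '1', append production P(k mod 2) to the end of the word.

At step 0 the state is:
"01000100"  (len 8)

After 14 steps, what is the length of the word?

step 0: "01000100"  (len 8)
step 1: "1000100"  (len 7)
step 2: "0001001"  (len 7)
step 3: "001001"  (len 6)
step 4: "01001"  (len 5)
step 5: "1001"  (len 4)
step 6: "0011"  (len 4)
step 7: "011"  (len 3)
step 8: "11"  (len 2)
step 9: "10"  (len 2)
step 10: "01"  (len 2)
step 11: "1"  (len 1)
step 12: "1"  (len 1)
step 13: "0"  (len 1)
step 14: (halted — word empty)

0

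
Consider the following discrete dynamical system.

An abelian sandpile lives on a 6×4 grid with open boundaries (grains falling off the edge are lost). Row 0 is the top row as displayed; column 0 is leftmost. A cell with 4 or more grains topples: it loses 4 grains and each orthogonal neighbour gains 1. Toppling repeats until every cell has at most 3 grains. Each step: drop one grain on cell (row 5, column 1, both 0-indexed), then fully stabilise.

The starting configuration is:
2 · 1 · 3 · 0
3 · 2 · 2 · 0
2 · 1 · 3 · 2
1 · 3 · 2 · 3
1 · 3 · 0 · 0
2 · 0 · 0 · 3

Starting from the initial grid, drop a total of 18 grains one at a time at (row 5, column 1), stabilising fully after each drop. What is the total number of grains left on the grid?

44

step 0: 2 · 1 · 3 · 0
3 · 2 · 2 · 0
2 · 1 · 3 · 2
1 · 3 · 2 · 3
1 · 3 · 0 · 0
2 · 0 · 0 · 3
step 1: 2 · 1 · 3 · 0
3 · 2 · 2 · 0
2 · 1 · 3 · 2
1 · 3 · 2 · 3
1 · 3 · 0 · 0
2 · 1 · 0 · 3
step 2: 2 · 1 · 3 · 0
3 · 2 · 2 · 0
2 · 1 · 3 · 2
1 · 3 · 2 · 3
1 · 3 · 0 · 0
2 · 2 · 0 · 3
step 3: 2 · 1 · 3 · 0
3 · 2 · 2 · 0
2 · 1 · 3 · 2
1 · 3 · 2 · 3
1 · 3 · 0 · 0
2 · 3 · 0 · 3
step 4: 2 · 1 · 3 · 0
3 · 2 · 2 · 0
2 · 2 · 3 · 2
2 · 0 · 3 · 3
2 · 1 · 1 · 0
3 · 1 · 1 · 3
step 5: 2 · 1 · 3 · 0
3 · 2 · 2 · 0
2 · 2 · 3 · 2
2 · 0 · 3 · 3
2 · 1 · 1 · 0
3 · 2 · 1 · 3
step 6: 2 · 1 · 3 · 0
3 · 2 · 2 · 0
2 · 2 · 3 · 2
2 · 0 · 3 · 3
2 · 1 · 1 · 0
3 · 3 · 1 · 3
step 7: 2 · 1 · 3 · 0
3 · 2 · 2 · 0
2 · 2 · 3 · 2
2 · 0 · 3 · 3
3 · 2 · 1 · 0
0 · 1 · 2 · 3
step 8: 2 · 1 · 3 · 0
3 · 2 · 2 · 0
2 · 2 · 3 · 2
2 · 0 · 3 · 3
3 · 2 · 1 · 0
0 · 2 · 2 · 3
step 9: 2 · 1 · 3 · 0
3 · 2 · 2 · 0
2 · 2 · 3 · 2
2 · 0 · 3 · 3
3 · 2 · 1 · 0
0 · 3 · 2 · 3
step 10: 2 · 1 · 3 · 0
3 · 2 · 2 · 0
2 · 2 · 3 · 2
2 · 0 · 3 · 3
3 · 3 · 1 · 0
1 · 0 · 3 · 3
step 11: 2 · 1 · 3 · 0
3 · 2 · 2 · 0
2 · 2 · 3 · 2
2 · 0 · 3 · 3
3 · 3 · 1 · 0
1 · 1 · 3 · 3
step 12: 2 · 1 · 3 · 0
3 · 2 · 2 · 0
2 · 2 · 3 · 2
2 · 0 · 3 · 3
3 · 3 · 1 · 0
1 · 2 · 3 · 3
step 13: 2 · 1 · 3 · 0
3 · 2 · 2 · 0
2 · 2 · 3 · 2
2 · 0 · 3 · 3
3 · 3 · 1 · 0
1 · 3 · 3 · 3
step 14: 2 · 1 · 3 · 0
3 · 2 · 2 · 0
2 · 2 · 3 · 2
3 · 1 · 3 · 3
0 · 1 · 3 · 1
3 · 2 · 1 · 0
step 15: 2 · 1 · 3 · 0
3 · 2 · 2 · 0
2 · 2 · 3 · 2
3 · 1 · 3 · 3
0 · 1 · 3 · 1
3 · 3 · 1 · 0
step 16: 2 · 1 · 3 · 0
3 · 2 · 2 · 0
2 · 2 · 3 · 2
3 · 1 · 3 · 3
1 · 2 · 3 · 1
0 · 1 · 2 · 0
step 17: 2 · 1 · 3 · 0
3 · 2 · 2 · 0
2 · 2 · 3 · 2
3 · 1 · 3 · 3
1 · 2 · 3 · 1
0 · 2 · 2 · 0
step 18: 2 · 1 · 3 · 0
3 · 2 · 2 · 0
2 · 2 · 3 · 2
3 · 1 · 3 · 3
1 · 2 · 3 · 1
0 · 3 · 2 · 0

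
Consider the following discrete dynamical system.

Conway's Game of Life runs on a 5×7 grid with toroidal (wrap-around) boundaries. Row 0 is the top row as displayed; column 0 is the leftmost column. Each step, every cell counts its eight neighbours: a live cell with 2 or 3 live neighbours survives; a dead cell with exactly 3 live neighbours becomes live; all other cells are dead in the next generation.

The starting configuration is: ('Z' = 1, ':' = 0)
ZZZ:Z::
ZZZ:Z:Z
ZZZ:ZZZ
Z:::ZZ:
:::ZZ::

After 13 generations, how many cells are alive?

6

step 0: ZZZ:Z::
ZZZ:Z:Z
ZZZ:ZZZ
Z:::ZZ:
:::ZZ::
step 1: ::::Z:Z
::::Z::
::Z::::
Z:Z::::
Z:Z:::Z
step 2: Z::Z::Z
:::Z:Z:
:Z:Z:::
Z:ZZ::Z
Z::Z:ZZ
step 3: Z:ZZ:::
Z::Z::Z
ZZ:Z::Z
:::Z:Z:
:::Z:Z:
step 4: ZZZZ:::
:::ZZ::
:Z:Z:Z:
Z::Z:Z:
:::Z::Z
step 5: ZZ:::::
Z::::::
:::Z:ZZ
Z::Z:Z:
:::Z::Z
step 6: ZZ::::Z
ZZ:::::
Z::::Z:
Z:ZZ:Z:
:ZZ:Z:Z
step 7: :::::ZZ
:::::::
Z:Z:Z::
Z:ZZ:Z:
::::Z::
step 8: :::::Z:
:::::ZZ
::Z:Z:Z
::Z::ZZ
:::ZZ::
step 9: :::::ZZ
::::Z:Z
Z::ZZ::
::Z:::Z
:::ZZ:Z
step 10: Z::Z::Z
Z::ZZ:Z
Z::ZZ:Z
Z:Z:::Z
Z::ZZ:Z
step 11: :ZZ::::
:ZZ::::
::Z:Z::
::Z::::
::ZZZ::
step 12: :::::::
:::::::
::Z::::
:ZZ:Z::
:::::::
step 13: :::::::
:::::::
:ZZZ:::
:ZZZ:::
:::::::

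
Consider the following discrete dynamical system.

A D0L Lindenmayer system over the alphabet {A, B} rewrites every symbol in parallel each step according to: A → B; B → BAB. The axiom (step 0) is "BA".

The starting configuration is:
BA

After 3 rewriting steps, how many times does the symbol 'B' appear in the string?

step 0: BA
step 1: BABB
step 2: BABBBABBAB
step 3: BABBBABBABBABBBABBABBBAB

17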